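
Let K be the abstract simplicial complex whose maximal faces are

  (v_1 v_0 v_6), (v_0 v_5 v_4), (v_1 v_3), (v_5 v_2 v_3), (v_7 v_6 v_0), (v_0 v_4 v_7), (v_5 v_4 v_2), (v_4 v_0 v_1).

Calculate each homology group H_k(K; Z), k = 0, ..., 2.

Fix the vertex order v_0 < v_1 < v_2 < v_3 < v_4 < v_5 < v_6 < v_7 and write every simplex with vertices in increasing order. Then dim K = 2 and the simplices of K are:

  0-simplices (8): [v_0], [v_1], [v_2], [v_3], [v_4], [v_5], [v_6], [v_7]
  1-simplices (15): (15 of them)
  2-simplices (7): [v_0,v_1,v_4], [v_0,v_1,v_6], [v_0,v_4,v_5], [v_0,v_4,v_7], [v_0,v_6,v_7], [v_2,v_3,v_5], [v_2,v_4,v_5]

so the chain groups are C_0 ≅ Z^8, C_1 ≅ Z^15, C_2 ≅ Z^7.

The boundary map ∂_1: C_1 → C_0 maps an edge to its endpoints' difference, ∂[p,q] = q − p. For instance
  ∂[v_1,v_3] = [v_3] − [v_1].
As a 8×15 matrix over Z this has rank 7, with invariant factors (1,1,1,1,1,1,1).

∂_2: C_2 → C_1 maps a triangle to the signed sum of its edges. For instance
  ∂[v_2,v_3,v_5] = [v_3,v_5] − [v_2,v_5] + [v_2,v_3],
  ∂[v_2,v_4,v_5] = [v_4,v_5] − [v_2,v_5] + [v_2,v_4].
As a 15×7 matrix over Z this has rank 7, with invariant factors (1,1,1,1,1,1,1).

Now H_k = ker ∂_k / im ∂_{k+1}, so:

  H_0: rank C_0 − rank ∂_1 = 8 − 7 = 1, and the invariant factors of ∂_1 are all 1, so H_0 = Z.
  H_1: rank ker ∂_1 − rank ∂_2 = (15 − 7) − 7 = 1, and the invariant factors of ∂_2 are all 1, so H_1 = Z.
  H_2: rank ker ∂_2 − rank ∂_3 = (7 − 7) − 0 = 0, and there is no ∂_3, so H_2 = 0.

As a check, the Euler characteristic is 8 − 15 + 7 = 0, which agrees with 1 − 1 + 0 = 0.

H_0 ≅ Z,  H_1 ≅ Z,  H_2 = 0.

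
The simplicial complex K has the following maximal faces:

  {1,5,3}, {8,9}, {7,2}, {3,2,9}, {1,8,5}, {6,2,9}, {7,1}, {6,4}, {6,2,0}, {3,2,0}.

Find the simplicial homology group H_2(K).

Take the total order 0 < 1 < 2 < 3 < 4 < 5 < 6 < 7 < 8 < 9 on the vertex set. Then K (dimension 2) consists of the simplices:

  0-simplices (10): [0], [1], [2], [3], [4], [5], [6], [7], [8], [9]
  1-simplices (17): [0,2], [0,3], [0,6], [1,3], [1,5], [1,7], [1,8], [2,3], [2,6], [2,7], [2,9], [3,5], [3,9], [4,6], [5,8], [6,9], [8,9]
  2-simplices (6): [0,2,3], [0,2,6], [1,3,5], [1,5,8], [2,3,9], [2,6,9]

Hence C_0 ≅ Z^10, C_1 ≅ Z^17, C_2 ≅ Z^6.

The boundary map ∂_1: C_1 → C_0 is given by ∂[p,q] = [q] − [p].
The 10×17 boundary matrix has rank 9 and Smith normal form diag(1,1,1,1,1,1,1,1,1).

∂_2: C_2 → C_1 maps a triangle to the signed sum of its edges. For instance
  ∂[1,5,8] = [5,8] − [1,8] + [1,5],
  ∂[1,3,5] = [3,5] − [1,5] + [1,3].
This gives a 17×6 integer matrix of rank 6; reducing to Smith normal form yields diagonal entries (1,1,1,1,1,1).

Now H_k = ker ∂_k / im ∂_{k+1}, so:

  H_2: rank ker ∂_2 − rank ∂_3 = (6 − 6) − 0 = 0, and there is no ∂_3, so H_2 ≅ 0.

H_2 ≅ 0.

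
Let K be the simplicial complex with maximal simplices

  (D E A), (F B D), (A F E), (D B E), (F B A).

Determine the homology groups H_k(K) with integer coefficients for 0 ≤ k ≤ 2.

H_0 ≅ Z,  H_1 ≅ Z,  H_2 = 0.

We work with the vertex ordering A < B < D < E < F. The simplices of K, each written with vertices in increasing order, are:

  0-simplices (5): A, B, D, E, F
  1-simplices (10): AB, AD, AE, AF, BD, BE, BF, DE, DF, EF
  2-simplices (5): ABF, ADE, AEF, BDE, BDF

so the chain groups are C_0 ≅ Z^5, C_1 ≅ Z^10, C_2 ≅ Z^5.

∂_1: C_1 → C_0 sends each edge [p,q] (with p < q) to q − p. For instance
  ∂BE = E − B.
As a 5×10 matrix over Z this has rank 4, with invariant factors (1,1,1,1).

Boundary ∂_2: C_2 → C_1 acts by ∂[p,q,r] = [q,r] − [p,r] + [p,q]. For instance
  ∂BDF = DF − BF + BD,
  ∂ABF = BF − AF + AB.
The 10×5 boundary matrix has rank 5 and Smith normal form diag(1,1,1,1,1).

Now H_k = ker ∂_k / im ∂_{k+1}, so:

  H_0: rank C_0 − rank ∂_1 = 5 − 4 = 1, and the invariant factors of ∂_1 are all 1, so H_0 ≅ Z.
  H_1: rank ker ∂_1 − rank ∂_2 = (10 − 4) − 5 = 1, and the invariant factors of ∂_2 are all 1, so H_1 ≅ Z.
  H_2: rank ker ∂_2 − rank ∂_3 = (5 − 5) − 0 = 0, and there is no ∂_3, so H_2 ≅ 0.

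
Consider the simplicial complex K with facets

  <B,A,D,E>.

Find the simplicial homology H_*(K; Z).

H_0 ≅ Z,  H_1 = 0,  H_2 = 0,  H_3 = 0.

Fix the vertex order A < B < D < E and write every simplex with vertices in increasing order. Then dim K = 3 and the simplices of K are:

  0-simplices (4): A, B, D, E
  1-simplices (6): AB, AD, AE, BD, BE, DE
  2-simplices (4): ABD, ABE, ADE, BDE
  3-simplices (1): ABDE

giving chain groups C_0 ≅ Z^4, C_1 ≅ Z^6, C_2 ≅ Z^4, C_3 ≅ Z^1.

The boundary map ∂_1: C_1 → C_0 maps an edge to its endpoints' difference, ∂[p,q] = q − p.
The resulting 4×6 matrix has rank 3, and its Smith normal form has invariant factors (1,1,1).

The boundary map ∂_2: C_2 → C_1 acts by ∂[p,q,r] = [q,r] − [p,r] + [p,q]. For instance
  ∂BDE = DE − BE + BD,
  ∂ABD = BD − AD + AB.
The resulting 6×4 matrix has rank 3, and its Smith normal form has invariant factors (1,1,1).

Boundary ∂_3: C_3 → C_2 sends each 3-simplex σ to the alternating sum Σ_i (−1)^i (σ with its i-th vertex removed). For instance
  ∂ABDE = BDE − ADE + ABE − ABD.
The 4×1 boundary matrix has rank 1 and Smith normal form diag(1).

Computing H_k = (kernel of ∂_k) / (image of ∂_{k+1}):

  H_0: rank C_0 − rank ∂_1 = 4 − 3 = 1, and the invariant factors of ∂_1 are all 1, so H_0 ≅ Z.
  H_1: rank ker ∂_1 − rank ∂_2 = (6 − 3) − 3 = 0, and the invariant factors of ∂_2 are all 1, so H_1 ≅ 0.
  H_2: rank ker ∂_2 − rank ∂_3 = (4 − 3) − 1 = 0, and the invariant factors of ∂_3 are all 1, so H_2 ≅ 0.
  H_3: rank ker ∂_3 − rank ∂_4 = (1 − 1) − 0 = 0, and there is no ∂_4, so H_3 ≅ 0.

As a check, the Euler characteristic is 4 − 6 + 4 − 1 = 1, which agrees with 1 − 0 + 0 − 0 = 1.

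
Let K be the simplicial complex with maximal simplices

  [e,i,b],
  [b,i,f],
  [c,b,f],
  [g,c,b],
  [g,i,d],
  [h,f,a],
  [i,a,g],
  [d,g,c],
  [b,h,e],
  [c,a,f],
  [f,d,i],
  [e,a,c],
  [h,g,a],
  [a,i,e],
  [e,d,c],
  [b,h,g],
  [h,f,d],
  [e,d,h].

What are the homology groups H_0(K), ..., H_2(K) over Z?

H_0 = Z,  H_1 = Z^2,  H_2 = Z.

We work with the vertex ordering a < b < c < d < e < f < g < h < i. The simplices of K, each written with vertices in increasing order, are:

  0-simplices (9): a, b, c, d, e, f, g, h, i
  1-simplices (27): ac, ae, af, ag, ah, ai, bc, be, bf, bg, bh, bi, cd, ce, cf, cg, de, df, dg, dh, di, eh, ei, fh, fi, gh, gi
  2-simplices (18): ace, acf, aei, afh, agh, agi, bcf, bcg, beh, bei, bfi, bgh, cde, cdg, deh, dfh, dfi, dgi

Hence C_0 ≅ Z^9, C_1 ≅ Z^27, C_2 ≅ Z^18.

The boundary map ∂_1: C_1 → C_0 is given by ∂[p,q] = [q] − [p]. For instance
  ∂ce = e − c.
As a 9×27 matrix over Z this has rank 8, with invariant factors (1,1,1,1,1,1,1,1).

∂_2: C_2 → C_1 maps a triangle to the signed sum of its edges. For instance
  ∂bfi = fi − bi + bf,
  ∂cde = de − ce + cd.
The 27×18 boundary matrix has rank 17 and Smith normal form diag(1,1,1,1,1,1,1,1,1,1,1,1,1,1,1,1,1).

Reading off H_k = ker ∂_k / im ∂_{k+1}:

  H_0: rank C_0 − rank ∂_1 = 9 − 8 = 1, and the invariant factors of ∂_1 are all 1, so H_0 ≅ Z.
  H_1: rank ker ∂_1 − rank ∂_2 = (27 − 8) − 17 = 2, and the invariant factors of ∂_2 are all 1, so H_1 ≅ Z^2.
  H_2: rank ker ∂_2 − rank ∂_3 = (18 − 17) − 0 = 1, and there is no ∂_3, so H_2 ≅ Z.

As a check, the Euler characteristic is 9 − 27 + 18 = 0, which agrees with 1 − 2 + 1 = 0.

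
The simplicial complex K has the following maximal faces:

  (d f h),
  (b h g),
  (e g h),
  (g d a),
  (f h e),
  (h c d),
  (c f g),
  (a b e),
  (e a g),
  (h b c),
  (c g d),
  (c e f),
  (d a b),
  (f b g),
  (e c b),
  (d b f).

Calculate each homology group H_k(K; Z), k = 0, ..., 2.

H_0 ≅ Z,  H_1 ≅ Z^2,  H_2 ≅ Z.

Fix the vertex order a < b < c < d < e < f < g < h and write every simplex with vertices in increasing order. Then dim K = 2 and the simplices of K are:

  0-simplices (8): a, b, c, d, e, f, g, h
  1-simplices (24): ab, ad, ae, ag, bc, bd, be, bf, bg, bh, cd, ce, cf, cg, ch, df, dg, dh, ef, eg, eh, fg, fh, gh
  2-simplices (16): abd, abe, adg, aeg, bce, bch, bdf, bfg, bgh, cdg, cdh, cef, cfg, dfh, efh, egh

Hence C_0 ≅ Z^8, C_1 ≅ Z^24, C_2 ≅ Z^16.

∂_1: C_1 → C_0 maps an edge to its endpoints' difference, ∂[p,q] = q − p.
This gives a 8×24 integer matrix of rank 7; reducing to Smith normal form yields diagonal entries (1,1,1,1,1,1,1).

Boundary ∂_2: C_2 → C_1 sends each 2-simplex [p,q,r] to [q,r] − [p,r] + [p,q]. For instance
  ∂adg = dg − ag + ad,
  ∂aeg = eg − ag + ae.
As a 24×16 matrix over Z this has rank 15, with invariant factors (1,1,1,1,1,1,1,1,1,1,1,1,1,1,1).

Now H_k = ker ∂_k / im ∂_{k+1}, so:

  H_0: rank C_0 − rank ∂_1 = 8 − 7 = 1, and the invariant factors of ∂_1 are all 1, so H_0 = Z.
  H_1: rank ker ∂_1 − rank ∂_2 = (24 − 7) − 15 = 2, and the invariant factors of ∂_2 are all 1, so H_1 = Z^2.
  H_2: rank ker ∂_2 − rank ∂_3 = (16 − 15) − 0 = 1, and there is no ∂_3, so H_2 = Z.

As a check, the Euler characteristic is 8 − 24 + 16 = 0, which agrees with 1 − 2 + 1 = 0.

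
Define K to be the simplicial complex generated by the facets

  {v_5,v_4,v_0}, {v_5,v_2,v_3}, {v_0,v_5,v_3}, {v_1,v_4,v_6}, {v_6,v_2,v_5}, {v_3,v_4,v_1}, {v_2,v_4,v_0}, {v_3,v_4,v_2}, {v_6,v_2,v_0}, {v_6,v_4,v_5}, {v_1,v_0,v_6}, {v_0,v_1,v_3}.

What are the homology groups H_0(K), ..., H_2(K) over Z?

H_0 = Z,  H_1 = Z/2,  H_2 = 0.

Fix the vertex order v_0 < v_1 < v_2 < v_3 < v_4 < v_5 < v_6 and write every simplex with vertices in increasing order. Then dim K = 2 and the simplices of K are:

  0-simplices (7): [v_0], [v_1], [v_2], [v_3], [v_4], [v_5], [v_6]
  1-simplices (18): (18 of them)
  2-simplices (12): (12 of them)

Hence C_0 ≅ Z^7, C_1 ≅ Z^18, C_2 ≅ Z^12.

The boundary map ∂_1: C_1 → C_0 maps an edge to its endpoints' difference, ∂[p,q] = q − p. For instance
  ∂[v_0,v_3] = [v_3] − [v_0].
The resulting 7×18 matrix has rank 6, and its Smith normal form has invariant factors (1,1,1,1,1,1).

∂_2: C_2 → C_1 sends each 2-simplex [p,q,r] to [q,r] − [p,r] + [p,q]. For instance
  ∂[v_2,v_5,v_6] = [v_5,v_6] − [v_2,v_6] + [v_2,v_5],
  ∂[v_0,v_3,v_5] = [v_3,v_5] − [v_0,v_5] + [v_0,v_3].
The 18×12 boundary matrix has rank 12 and Smith normal form diag(1,1,1,1,1,1,1,1,1,1,1,2).

Computing H_k = (kernel of ∂_k) / (image of ∂_{k+1}):

  H_0: rank C_0 − rank ∂_1 = 7 − 6 = 1, and the invariant factors of ∂_1 are all 1, so H_0 = Z.
  H_1: rank ker ∂_1 − rank ∂_2 = (18 − 6) − 12 = 0, and ∂_2 has invariant factor 2 > 1, so H_1 = Z/2.
  H_2: rank ker ∂_2 − rank ∂_3 = (12 − 12) − 0 = 0, and there is no ∂_3, so H_2 = 0.

As a check, the Euler characteristic is 7 − 18 + 12 = 1, which agrees with 1 − 0 + 0 = 1.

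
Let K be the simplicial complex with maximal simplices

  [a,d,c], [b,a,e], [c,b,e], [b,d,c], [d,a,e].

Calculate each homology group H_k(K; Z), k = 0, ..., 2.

H_0 = Z,  H_1 = Z,  H_2 = 0.

Order the vertices as a < b < c < d < e. Listing each simplex with vertices in this order, K has dimension 2 with simplices:

  0-simplices (5): a, b, c, d, e
  1-simplices (10): ab, ac, ad, ae, bc, bd, be, cd, ce, de
  2-simplices (5): abe, acd, ade, bcd, bce

Hence C_0 ≅ Z^5, C_1 ≅ Z^10, C_2 ≅ Z^5.

Boundary ∂_1: C_1 → C_0 sends each edge [p,q] (with p < q) to q − p.
As a 5×10 matrix over Z this has rank 4, with invariant factors (1,1,1,1).

Boundary ∂_2: C_2 → C_1 acts by ∂[p,q,r] = [q,r] − [p,r] + [p,q]. For instance
  ∂acd = cd − ad + ac,
  ∂abe = be − ae + ab.
The resulting 10×5 matrix has rank 5, and its Smith normal form has invariant factors (1,1,1,1,1).

Computing H_k = (kernel of ∂_k) / (image of ∂_{k+1}):

  H_0: rank C_0 − rank ∂_1 = 5 − 4 = 1, and the invariant factors of ∂_1 are all 1, so H_0 = Z.
  H_1: rank ker ∂_1 − rank ∂_2 = (10 − 4) − 5 = 1, and the invariant factors of ∂_2 are all 1, so H_1 = Z.
  H_2: rank ker ∂_2 − rank ∂_3 = (5 − 5) − 0 = 0, and there is no ∂_3, so H_2 = 0.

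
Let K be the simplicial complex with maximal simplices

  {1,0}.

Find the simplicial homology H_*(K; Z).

H_0 = Z,  H_1 = 0.

Order the vertices as 0 < 1. Listing each simplex with vertices in this order, K has dimension 1 with simplices:

  0-simplices (2): [0], [1]
  1-simplices (1): [0,1]

giving chain groups C_0 ≅ Z^2, C_1 ≅ Z^1.

Boundary ∂_1: C_1 → C_0 is given by ∂[p,q] = [q] − [p].
As a 2×1 matrix over Z this has rank 1, with invariant factors (1).

Reading off H_k = ker ∂_k / im ∂_{k+1}:

  H_0: rank C_0 − rank ∂_1 = 2 − 1 = 1, and the invariant factors of ∂_1 are all 1, so H_0 ≅ Z.
  H_1: rank ker ∂_1 − rank ∂_2 = (1 − 1) − 0 = 0, and there is no ∂_2, so H_1 ≅ 0.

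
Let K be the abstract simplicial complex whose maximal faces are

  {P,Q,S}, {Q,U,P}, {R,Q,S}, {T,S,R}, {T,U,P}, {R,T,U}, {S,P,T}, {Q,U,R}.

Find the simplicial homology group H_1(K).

Order the vertices as P < Q < R < S < T < U. Listing each simplex with vertices in this order, K has dimension 2 with simplices:

  0-simplices (6): P, Q, R, S, T, U
  1-simplices (12): PQ, PS, PT, PU, QR, QS, QU, RS, RT, RU, ST, TU
  2-simplices (8): PQS, PQU, PST, PTU, QRS, QRU, RST, RTU

giving chain groups C_0 ≅ Z^6, C_1 ≅ Z^12, C_2 ≅ Z^8.

Boundary ∂_1: C_1 → C_0 is given by ∂[p,q] = [q] − [p].
As a 6×12 matrix over Z this has rank 5, with invariant factors (1,1,1,1,1).

The boundary map ∂_2: C_2 → C_1 maps a triangle to the signed sum of its edges. For instance
  ∂PQU = QU − PU + PQ,
  ∂PQS = QS − PS + PQ.
This gives a 12×8 integer matrix of rank 7; reducing to Smith normal form yields diagonal entries (1,1,1,1,1,1,1).

Reading off H_k = ker ∂_k / im ∂_{k+1}:

  H_1: rank ker ∂_1 − rank ∂_2 = (12 − 5) − 7 = 0, and the invariant factors of ∂_2 are all 1, so H_1 ≅ 0.

H_1 = 0.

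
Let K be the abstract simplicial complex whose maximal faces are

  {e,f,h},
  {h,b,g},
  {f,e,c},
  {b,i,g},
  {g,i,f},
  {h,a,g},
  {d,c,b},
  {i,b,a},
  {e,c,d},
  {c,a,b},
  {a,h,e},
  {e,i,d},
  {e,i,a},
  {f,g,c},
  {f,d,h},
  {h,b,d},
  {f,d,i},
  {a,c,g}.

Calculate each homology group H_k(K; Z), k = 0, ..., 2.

Take the total order a < b < c < d < e < f < g < h < i on the vertex set. Then K (dimension 2) consists of the simplices:

  0-simplices (9): a, b, c, d, e, f, g, h, i
  1-simplices (27): ab, ac, ae, ag, ah, ai, bc, bd, bg, bh, bi, cd, ce, cf, cg, de, df, dh, di, ef, eh, ei, fg, fh, fi, gh, gi
  2-simplices (18): abc, abi, acg, aeh, aei, agh, bcd, bdh, bgh, bgi, cde, cef, cfg, dei, dfh, dfi, efh, fgi

giving chain groups C_0 ≅ Z^9, C_1 ≅ Z^27, C_2 ≅ Z^18.

∂_1: C_1 → C_0 maps an edge to its endpoints' difference, ∂[p,q] = q − p. For instance
  ∂bg = g − b.
The 9×27 boundary matrix has rank 8 and Smith normal form diag(1,1,1,1,1,1,1,1).

The boundary map ∂_2: C_2 → C_1 acts by ∂[p,q,r] = [q,r] − [p,r] + [p,q]. For instance
  ∂cef = ef − cf + ce,
  ∂agh = gh − ah + ag.
The 27×18 boundary matrix has rank 18 and Smith normal form diag(1,1,1,1,1,1,1,1,1,1,1,1,1,1,1,1,1,2).

Computing H_k = (kernel of ∂_k) / (image of ∂_{k+1}):

  H_0: rank C_0 − rank ∂_1 = 9 − 8 = 1, and the invariant factors of ∂_1 are all 1, so H_0 ≅ Z.
  H_1: rank ker ∂_1 − rank ∂_2 = (27 − 8) − 18 = 1, and ∂_2 has invariant factor 2 > 1, so H_1 ≅ Z ⊕ Z_2.
  H_2: rank ker ∂_2 − rank ∂_3 = (18 − 18) − 0 = 0, and there is no ∂_3, so H_2 ≅ 0.

(K is a triangulation of the Klein bottle.)

H_0 ≅ Z,  H_1 ≅ Z ⊕ Z_2,  H_2 = 0.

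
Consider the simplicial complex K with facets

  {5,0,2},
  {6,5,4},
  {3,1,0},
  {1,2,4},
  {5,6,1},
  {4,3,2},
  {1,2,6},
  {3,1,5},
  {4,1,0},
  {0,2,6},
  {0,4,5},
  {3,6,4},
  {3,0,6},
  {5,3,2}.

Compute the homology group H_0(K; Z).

H_0 ≅ Z.

Take the total order 0 < 1 < 2 < 3 < 4 < 5 < 6 on the vertex set. Then K (dimension 2) consists of the simplices:

  0-simplices (7): [0], [1], [2], [3], [4], [5], [6]
  1-simplices (21): [0,1], [0,2], [0,3], [0,4], [0,5], [0,6], [1,2], [1,3], [1,4], [1,5], [1,6], [2,3], [2,4], [2,5], [2,6], [3,4], [3,5], [3,6], [4,5], [4,6], [5,6]
  2-simplices (14): [0,1,3], [0,1,4], [0,2,5], [0,2,6], [0,3,6], [0,4,5], [1,2,4], [1,2,6], [1,3,5], [1,5,6], [2,3,4], [2,3,5], [3,4,6], [4,5,6]

Hence C_0 ≅ Z^7, C_1 ≅ Z^21, C_2 ≅ Z^14.

The boundary map ∂_1: C_1 → C_0 is given by ∂[p,q] = [q] − [p].
This gives a 7×21 integer matrix of rank 6; reducing to Smith normal form yields diagonal entries (1,1,1,1,1,1).

The boundary map ∂_2: C_2 → C_1 acts by ∂[p,q,r] = [q,r] − [p,r] + [p,q]. For instance
  ∂[1,2,4] = [2,4] − [1,4] + [1,2],
  ∂[3,4,6] = [4,6] − [3,6] + [3,4].
The resulting 21×14 matrix has rank 13, and its Smith normal form has invariant factors (1,1,1,1,1,1,1,1,1,1,1,1,1).

Computing H_k = (kernel of ∂_k) / (image of ∂_{k+1}):

  H_0: rank C_0 − rank ∂_1 = 7 − 6 = 1, and the invariant factors of ∂_1 are all 1, so H_0 ≅ Z.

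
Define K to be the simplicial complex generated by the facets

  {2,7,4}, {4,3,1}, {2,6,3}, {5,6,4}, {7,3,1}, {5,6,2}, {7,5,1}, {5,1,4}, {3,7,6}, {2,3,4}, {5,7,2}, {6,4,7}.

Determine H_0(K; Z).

Fix the vertex order 1 < 2 < 3 < 4 < 5 < 6 < 7 and write every simplex with vertices in increasing order. Then dim K = 2 and the simplices of K are:

  0-simplices (7): [1], [2], [3], [4], [5], [6], [7]
  1-simplices (18): [1,3], [1,4], [1,5], [1,7], [2,3], [2,4], [2,5], [2,6], [2,7], [3,4], [3,6], [3,7], [4,5], [4,6], [4,7], [5,6], [5,7], [6,7]
  2-simplices (12): [1,3,4], [1,3,7], [1,4,5], [1,5,7], [2,3,4], [2,3,6], [2,4,7], [2,5,6], [2,5,7], [3,6,7], [4,5,6], [4,6,7]

Hence C_0 ≅ Z^7, C_1 ≅ Z^18, C_2 ≅ Z^12.

The boundary map ∂_1: C_1 → C_0 maps an edge to its endpoints' difference, ∂[p,q] = q − p. For instance
  ∂[5,7] = [7] − [5].
This gives a 7×18 integer matrix of rank 6; reducing to Smith normal form yields diagonal entries (1,1,1,1,1,1).

The boundary map ∂_2: C_2 → C_1 acts by ∂[p,q,r] = [q,r] − [p,r] + [p,q]. For instance
  ∂[1,3,4] = [3,4] − [1,4] + [1,3],
  ∂[3,6,7] = [6,7] − [3,7] + [3,6].
As a 18×12 matrix over Z this has rank 12, with invariant factors (1,1,1,1,1,1,1,1,1,1,1,2).

Now H_k = ker ∂_k / im ∂_{k+1}, so:

  H_0: rank C_0 − rank ∂_1 = 7 − 6 = 1, and the invariant factors of ∂_1 are all 1, so H_0 = Z.

H_0 = Z.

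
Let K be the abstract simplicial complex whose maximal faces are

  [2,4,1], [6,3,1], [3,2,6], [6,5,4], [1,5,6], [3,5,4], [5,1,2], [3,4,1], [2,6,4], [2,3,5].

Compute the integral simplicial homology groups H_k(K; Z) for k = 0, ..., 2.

H_0 = Z,  H_1 = Z/2,  H_2 = 0.

Take the total order 1 < 2 < 3 < 4 < 5 < 6 on the vertex set. Then K (dimension 2) consists of the simplices:

  0-simplices (6): [1], [2], [3], [4], [5], [6]
  1-simplices (15): [1,2], [1,3], [1,4], [1,5], [1,6], [2,3], [2,4], [2,5], [2,6], [3,4], [3,5], [3,6], [4,5], [4,6], [5,6]
  2-simplices (10): [1,2,4], [1,2,5], [1,3,4], [1,3,6], [1,5,6], [2,3,5], [2,3,6], [2,4,6], [3,4,5], [4,5,6]

Hence C_0 ≅ Z^6, C_1 ≅ Z^15, C_2 ≅ Z^10.

Boundary ∂_1: C_1 → C_0 maps an edge to its endpoints' difference, ∂[p,q] = q − p.
The resulting 6×15 matrix has rank 5, and its Smith normal form has invariant factors (1,1,1,1,1).

∂_2: C_2 → C_1 maps a triangle to the signed sum of its edges. For instance
  ∂[2,3,5] = [3,5] − [2,5] + [2,3],
  ∂[1,2,5] = [2,5] − [1,5] + [1,2].
This gives a 15×10 integer matrix of rank 10; reducing to Smith normal form yields diagonal entries (1,1,1,1,1,1,1,1,1,2).

Now H_k = ker ∂_k / im ∂_{k+1}, so:

  H_0: rank C_0 − rank ∂_1 = 6 − 5 = 1, and the invariant factors of ∂_1 are all 1, so H_0 = Z.
  H_1: rank ker ∂_1 − rank ∂_2 = (15 − 5) − 10 = 0, and ∂_2 has invariant factor 2 > 1, so H_1 = Z/2.
  H_2: rank ker ∂_2 − rank ∂_3 = (10 − 10) − 0 = 0, and there is no ∂_3, so H_2 = 0.

As a check, the Euler characteristic is 6 − 15 + 10 = 1, which agrees with 1 − 0 + 0 = 1.
(K is a triangulation of the real projective plane RP^2.)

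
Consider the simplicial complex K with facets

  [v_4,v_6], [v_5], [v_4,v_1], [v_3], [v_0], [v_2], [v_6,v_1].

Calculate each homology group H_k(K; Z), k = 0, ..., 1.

Take the total order v_0 < v_1 < v_2 < v_3 < v_4 < v_5 < v_6 on the vertex set. Then K (dimension 1) consists of the simplices:

  0-simplices (7): [v_0], [v_1], [v_2], [v_3], [v_4], [v_5], [v_6]
  1-simplices (3): [v_1,v_4], [v_1,v_6], [v_4,v_6]

giving chain groups C_0 ≅ Z^7, C_1 ≅ Z^3.

Boundary ∂_1: C_1 → C_0 is given by ∂[p,q] = [q] − [p]. For instance
  ∂[v_1,v_6] = [v_6] − [v_1].
The resulting 7×3 matrix has rank 2, and its Smith normal form has invariant factors (1,1).

Computing H_k = (kernel of ∂_k) / (image of ∂_{k+1}):

  H_0: rank C_0 − rank ∂_1 = 7 − 2 = 5, and the invariant factors of ∂_1 are all 1, so H_0 = Z^5.
  H_1: rank ker ∂_1 − rank ∂_2 = (3 − 2) − 0 = 1, and there is no ∂_2, so H_1 = Z.

(K is a triangulation of the disjoint union of a set of 4 points and the circle S^1.)

H_0 = Z^5,  H_1 = Z.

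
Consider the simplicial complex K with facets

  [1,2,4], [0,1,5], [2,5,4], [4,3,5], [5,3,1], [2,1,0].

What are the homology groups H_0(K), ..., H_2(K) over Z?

K has 6 vertices, 12 edges, 6 triangles.
rank ∂_0 = 0, rank ∂_1 = 5 ⇒ b_0 = 6 − 0 − 5 = 1; all invariant factors of ∂_1 are 1 so no torsion. So H_0 ≅ Z.
rank ∂_1 = 5, rank ∂_2 = 6 ⇒ b_1 = 12 − 5 − 6 = 1; all invariant factors of ∂_2 are 1 so no torsion. So H_1 ≅ Z.
rank ∂_2 = 6, rank ∂_3 = 0 ⇒ b_2 = 6 − 6 − 0 = 0. So H_2 ≅ 0.

H_0 ≅ Z,  H_1 ≅ Z,  H_2 = 0.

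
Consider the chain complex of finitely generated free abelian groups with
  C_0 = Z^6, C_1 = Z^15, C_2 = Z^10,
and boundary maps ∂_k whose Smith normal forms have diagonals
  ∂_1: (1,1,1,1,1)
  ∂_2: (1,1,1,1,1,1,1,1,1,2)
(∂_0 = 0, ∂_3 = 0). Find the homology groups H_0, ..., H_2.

H_0 = Z,  H_1 = Z/2,  H_2 = 0.

H_0: b_0 = 6 − 0 − 5 = 1; torsion from ∂_1 factors > 1: none. So H_0 = Z.
H_1: b_1 = 15 − 5 − 10 = 0; torsion from ∂_2 factors > 1: [2]. So H_1 = Z/2.
H_2: b_2 = 10 − 10 − 0 = 0; torsion from ∂_3 factors > 1: none. So H_2 = 0.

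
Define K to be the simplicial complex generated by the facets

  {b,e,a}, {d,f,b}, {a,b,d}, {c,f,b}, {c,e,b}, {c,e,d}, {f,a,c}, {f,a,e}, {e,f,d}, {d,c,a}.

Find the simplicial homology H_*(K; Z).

Fix the vertex order a < b < c < d < e < f and write every simplex with vertices in increasing order. Then dim K = 2 and the simplices of K are:

  0-simplices (6): a, b, c, d, e, f
  1-simplices (15): ab, ac, ad, ae, af, bc, bd, be, bf, cd, ce, cf, de, df, ef
  2-simplices (10): abd, abe, acd, acf, aef, bce, bcf, bdf, cde, def

giving chain groups C_0 ≅ Z^6, C_1 ≅ Z^15, C_2 ≅ Z^10.

∂_1: C_1 → C_0 is given by ∂[p,q] = [q] − [p]. For instance
  ∂de = e − d.
The 6×15 boundary matrix has rank 5 and Smith normal form diag(1,1,1,1,1).

The boundary map ∂_2: C_2 → C_1 acts by ∂[p,q,r] = [q,r] − [p,r] + [p,q]. For instance
  ∂acf = cf − af + ac,
  ∂abe = be − ae + ab.
The resulting 15×10 matrix has rank 10, and its Smith normal form has invariant factors (1,1,1,1,1,1,1,1,1,2).

Now H_k = ker ∂_k / im ∂_{k+1}, so:

  H_0: rank C_0 − rank ∂_1 = 6 − 5 = 1, and the invariant factors of ∂_1 are all 1, so H_0 = Z.
  H_1: rank ker ∂_1 − rank ∂_2 = (15 − 5) − 10 = 0, and ∂_2 has invariant factor 2 > 1, so H_1 = Z/2.
  H_2: rank ker ∂_2 − rank ∂_3 = (10 − 10) − 0 = 0, and there is no ∂_3, so H_2 = 0.

As a check, the Euler characteristic is 6 − 15 + 10 = 1, which agrees with 1 − 0 + 0 = 1.
(K is a triangulation of the real projective plane RP^2.)

H_0 ≅ Z,  H_1 ≅ Z/2,  H_2 = 0.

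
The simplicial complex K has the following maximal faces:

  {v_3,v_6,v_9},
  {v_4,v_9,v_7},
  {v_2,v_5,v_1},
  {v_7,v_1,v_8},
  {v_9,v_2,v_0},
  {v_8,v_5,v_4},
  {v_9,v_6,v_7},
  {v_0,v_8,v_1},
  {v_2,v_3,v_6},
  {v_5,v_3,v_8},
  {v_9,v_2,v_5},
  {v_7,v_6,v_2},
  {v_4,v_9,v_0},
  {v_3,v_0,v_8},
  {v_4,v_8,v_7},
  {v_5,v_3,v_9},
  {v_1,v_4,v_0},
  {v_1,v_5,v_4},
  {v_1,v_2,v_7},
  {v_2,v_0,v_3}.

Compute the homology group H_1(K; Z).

We work with the vertex ordering v_0 < v_1 < v_2 < v_3 < v_4 < v_5 < v_6 < v_7 < v_8 < v_9. The simplices of K, each written with vertices in increasing order, are:

  0-simplices (10): [v_0], [v_1], [v_2], [v_3], [v_4], [v_5], [v_6], [v_7], [v_8], [v_9]
  1-simplices (30): (30 of them)
  2-simplices (20): (20 of them)

so the chain groups are C_0 ≅ Z^10, C_1 ≅ Z^30, C_2 ≅ Z^20.

Boundary ∂_1: C_1 → C_0 sends each edge [p,q] (with p < q) to q − p. For instance
  ∂[v_6,v_7] = [v_7] − [v_6].
The resulting 10×30 matrix has rank 9, and its Smith normal form has invariant factors (1,1,1,1,1,1,1,1,1).

∂_2: C_2 → C_1 acts by ∂[p,q,r] = [q,r] − [p,r] + [p,q]. For instance
  ∂[v_1,v_4,v_5] = [v_4,v_5] − [v_1,v_5] + [v_1,v_4],
  ∂[v_6,v_7,v_9] = [v_7,v_9] − [v_6,v_9] + [v_6,v_7].
The resulting 30×20 matrix has rank 20, and its Smith normal form has invariant factors (1,1,1,1,1,1,1,1,1,1,1,1,1,1,1,1,1,1,1,2).

Computing H_k = (kernel of ∂_k) / (image of ∂_{k+1}):

  H_1: rank ker ∂_1 − rank ∂_2 = (30 − 9) − 20 = 1, and ∂_2 has invariant factor 2 > 1, so H_1 = Z × Z/2.

H_1 ≅ Z × Z/2.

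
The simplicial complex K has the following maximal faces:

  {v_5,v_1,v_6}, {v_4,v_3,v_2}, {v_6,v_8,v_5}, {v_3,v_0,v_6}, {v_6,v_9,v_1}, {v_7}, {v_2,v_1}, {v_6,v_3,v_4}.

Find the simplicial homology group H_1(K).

H_1 ≅ Z.

Order the vertices as v_0 < v_1 < v_2 < v_3 < v_4 < v_5 < v_6 < v_7 < v_8 < v_9. Listing each simplex with vertices in this order, K has dimension 2 with simplices:

  0-simplices (10): [v_0], [v_1], [v_2], [v_3], [v_4], [v_5], [v_6], [v_7], [v_8], [v_9]
  1-simplices (15): (15 of them)
  2-simplices (6): [v_0,v_3,v_6], [v_1,v_5,v_6], [v_1,v_6,v_9], [v_2,v_3,v_4], [v_3,v_4,v_6], [v_5,v_6,v_8]

giving chain groups C_0 ≅ Z^10, C_1 ≅ Z^15, C_2 ≅ Z^6.

The boundary map ∂_1: C_1 → C_0 sends each edge [p,q] (with p < q) to q − p.
The resulting 10×15 matrix has rank 8, and its Smith normal form has invariant factors (1,1,1,1,1,1,1,1).

The boundary map ∂_2: C_2 → C_1 acts by ∂[p,q,r] = [q,r] − [p,r] + [p,q]. For instance
  ∂[v_0,v_3,v_6] = [v_3,v_6] − [v_0,v_6] + [v_0,v_3],
  ∂[v_1,v_6,v_9] = [v_6,v_9] − [v_1,v_9] + [v_1,v_6].
As a 15×6 matrix over Z this has rank 6, with invariant factors (1,1,1,1,1,1).

From H_k ≅ ker(∂_k) / im(∂_{k+1}) we obtain:

  H_1: rank ker ∂_1 − rank ∂_2 = (15 − 8) − 6 = 1, and the invariant factors of ∂_2 are all 1, so H_1 ≅ Z.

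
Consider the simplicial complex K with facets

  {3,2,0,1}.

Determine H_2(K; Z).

Take the total order 0 < 1 < 2 < 3 on the vertex set. Then K (dimension 3) consists of the simplices:

  0-simplices (4): [0], [1], [2], [3]
  1-simplices (6): [0,1], [0,2], [0,3], [1,2], [1,3], [2,3]
  2-simplices (4): [0,1,2], [0,1,3], [0,2,3], [1,2,3]
  3-simplices (1): [0,1,2,3]

giving chain groups C_0 ≅ Z^4, C_1 ≅ Z^6, C_2 ≅ Z^4, C_3 ≅ Z^1.

∂_1: C_1 → C_0 maps an edge to its endpoints' difference, ∂[p,q] = q − p.
This gives a 4×6 integer matrix of rank 3; reducing to Smith normal form yields diagonal entries (1,1,1).

Boundary ∂_2: C_2 → C_1 acts by ∂[p,q,r] = [q,r] − [p,r] + [p,q]. For instance
  ∂[0,1,2] = [1,2] − [0,2] + [0,1],
  ∂[0,2,3] = [2,3] − [0,3] + [0,2].
This gives a 6×4 integer matrix of rank 3; reducing to Smith normal form yields diagonal entries (1,1,1).

The boundary map ∂_3: C_3 → C_2 sends each 3-simplex σ to the alternating sum Σ_i (−1)^i (σ with its i-th vertex removed). For instance
  ∂[0,1,2,3] = [1,2,3] − [0,2,3] + [0,1,3] − [0,1,2].
As a 4×1 matrix over Z this has rank 1, with invariant factors (1).

Now H_k = ker ∂_k / im ∂_{k+1}, so:

  H_2: rank ker ∂_2 − rank ∂_3 = (4 − 3) − 1 = 0, and the invariant factors of ∂_3 are all 1, so H_2 = 0.

H_2 ≅ 0.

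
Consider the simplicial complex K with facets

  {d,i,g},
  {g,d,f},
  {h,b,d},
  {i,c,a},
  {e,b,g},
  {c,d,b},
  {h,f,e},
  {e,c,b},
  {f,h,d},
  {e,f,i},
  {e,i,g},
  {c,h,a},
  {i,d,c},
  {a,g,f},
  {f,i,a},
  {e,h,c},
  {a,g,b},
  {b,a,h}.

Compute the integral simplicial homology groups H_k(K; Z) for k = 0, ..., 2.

Take the total order a < b < c < d < e < f < g < h < i on the vertex set. Then K (dimension 2) consists of the simplices:

  0-simplices (9): a, b, c, d, e, f, g, h, i
  1-simplices (27): ab, ac, af, ag, ah, ai, bc, bd, be, bg, bh, cd, ce, ch, ci, df, dg, dh, di, ef, eg, eh, ei, fg, fh, fi, gi
  2-simplices (18): abg, abh, ach, aci, afg, afi, bcd, bce, bdh, beg, cdi, ceh, dfg, dfh, dgi, efh, efi, egi

so the chain groups are C_0 ≅ Z^9, C_1 ≅ Z^27, C_2 ≅ Z^18.

∂_1: C_1 → C_0 sends each edge [p,q] (with p < q) to q − p.
This gives a 9×27 integer matrix of rank 8; reducing to Smith normal form yields diagonal entries (1,1,1,1,1,1,1,1).

The boundary map ∂_2: C_2 → C_1 sends each 2-simplex [p,q,r] to [q,r] − [p,r] + [p,q]. For instance
  ∂dgi = gi − di + dg,
  ∂afi = fi − ai + af.
As a 27×18 matrix over Z this has rank 18, with invariant factors (1,1,1,1,1,1,1,1,1,1,1,1,1,1,1,1,1,2).

Now H_k = ker ∂_k / im ∂_{k+1}, so:

  H_0: rank C_0 − rank ∂_1 = 9 − 8 = 1, and the invariant factors of ∂_1 are all 1, so H_0 ≅ Z.
  H_1: rank ker ∂_1 − rank ∂_2 = (27 − 8) − 18 = 1, and ∂_2 has invariant factor 2 > 1, so H_1 ≅ Z ⊕ Z_2.
  H_2: rank ker ∂_2 − rank ∂_3 = (18 − 18) − 0 = 0, and there is no ∂_3, so H_2 ≅ 0.

As a check, the Euler characteristic is 9 − 27 + 18 = 0, which agrees with 1 − 1 + 0 = 0.

H_0 ≅ Z,  H_1 ≅ Z ⊕ Z_2,  H_2 = 0.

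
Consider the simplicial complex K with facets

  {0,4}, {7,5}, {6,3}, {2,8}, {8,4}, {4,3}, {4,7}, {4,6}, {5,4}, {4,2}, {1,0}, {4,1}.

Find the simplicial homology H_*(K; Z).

K has 9 vertices, 12 edges.
rank ∂_0 = 0, rank ∂_1 = 8 ⇒ b_0 = 9 − 0 − 8 = 1; all invariant factors of ∂_1 are 1 so no torsion. So H_0 = Z.
rank ∂_1 = 8, rank ∂_2 = 0 ⇒ b_1 = 12 − 8 − 0 = 4. So H_1 = Z^4.

H_0 = Z,  H_1 = Z^4.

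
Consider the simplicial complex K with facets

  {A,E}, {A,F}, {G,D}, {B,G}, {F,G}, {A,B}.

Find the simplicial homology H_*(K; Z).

Order the vertices as A < B < D < E < F < G. Listing each simplex with vertices in this order, K has dimension 1 with simplices:

  0-simplices (6): A, B, D, E, F, G
  1-simplices (6): AB, AE, AF, BG, DG, FG

Hence C_0 ≅ Z^6, C_1 ≅ Z^6.

∂_1: C_1 → C_0 is given by ∂[p,q] = [q] − [p].
The resulting 6×6 matrix has rank 5, and its Smith normal form has invariant factors (1,1,1,1,1).

From H_k ≅ ker(∂_k) / im(∂_{k+1}) we obtain:

  H_0: rank C_0 − rank ∂_1 = 6 − 5 = 1, and the invariant factors of ∂_1 are all 1, so H_0 ≅ Z.
  H_1: rank ker ∂_1 − rank ∂_2 = (6 − 5) − 0 = 1, and there is no ∂_2, so H_1 ≅ Z.

As a check, the Euler characteristic is 6 − 6 = 0, which agrees with 1 − 1 = 0.

H_0 ≅ Z,  H_1 ≅ Z.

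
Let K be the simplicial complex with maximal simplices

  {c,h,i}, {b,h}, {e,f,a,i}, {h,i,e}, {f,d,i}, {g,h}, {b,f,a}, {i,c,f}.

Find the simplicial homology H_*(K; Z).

H_0 ≅ Z,  H_1 ≅ Z,  H_2 = 0,  H_3 = 0.

Fix the vertex order a < b < c < d < e < f < g < h < i and write every simplex with vertices in increasing order. Then dim K = 3 and the simplices of K are:

  0-simplices (9): a, b, c, d, e, f, g, h, i
  1-simplices (17): ab, ae, af, ai, bf, bh, cf, ch, ci, df, di, ef, eh, ei, fi, gh, hi
  2-simplices (9): abf, aef, aei, afi, cfi, chi, dfi, efi, ehi
  3-simplices (1): aefi

Hence C_0 ≅ Z^9, C_1 ≅ Z^17, C_2 ≅ Z^9, C_3 ≅ Z^1.

The boundary map ∂_1: C_1 → C_0 maps an edge to its endpoints' difference, ∂[p,q] = q − p. For instance
  ∂af = f − a.
The 9×17 boundary matrix has rank 8 and Smith normal form diag(1,1,1,1,1,1,1,1).

Boundary ∂_2: C_2 → C_1 maps a triangle to the signed sum of its edges. For instance
  ∂abf = bf − af + ab,
  ∂cfi = fi − ci + cf.
As a 17×9 matrix over Z this has rank 8, with invariant factors (1,1,1,1,1,1,1,1).

Boundary ∂_3: C_3 → C_2 sends each 3-simplex σ to the alternating sum Σ_i (−1)^i (σ with its i-th vertex removed). For instance
  ∂aefi = efi − afi + aei − aef.
The resulting 9×1 matrix has rank 1, and its Smith normal form has invariant factors (1).

Now H_k = ker ∂_k / im ∂_{k+1}, so:

  H_0: rank C_0 − rank ∂_1 = 9 − 8 = 1, and the invariant factors of ∂_1 are all 1, so H_0 = Z.
  H_1: rank ker ∂_1 − rank ∂_2 = (17 − 8) − 8 = 1, and the invariant factors of ∂_2 are all 1, so H_1 = Z.
  H_2: rank ker ∂_2 − rank ∂_3 = (9 − 8) − 1 = 0, and the invariant factors of ∂_3 are all 1, so H_2 = 0.
  H_3: rank ker ∂_3 − rank ∂_4 = (1 − 1) − 0 = 0, and there is no ∂_4, so H_3 = 0.

As a check, the Euler characteristic is 9 − 17 + 9 − 1 = 0, which agrees with 1 − 1 + 0 − 0 = 0.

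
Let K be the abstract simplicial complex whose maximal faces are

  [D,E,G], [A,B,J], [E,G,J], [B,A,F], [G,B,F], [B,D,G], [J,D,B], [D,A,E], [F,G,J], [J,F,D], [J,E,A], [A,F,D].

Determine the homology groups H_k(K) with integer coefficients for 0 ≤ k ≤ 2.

Take the total order A < B < D < E < F < G < J on the vertex set. Then K (dimension 2) consists of the simplices:

  0-simplices (7): A, B, D, E, F, G, J
  1-simplices (18): AB, AD, AE, AF, AJ, BD, BF, BG, BJ, DE, DF, DG, DJ, EG, EJ, FG, FJ, GJ
  2-simplices (12): ABF, ABJ, ADE, ADF, AEJ, BDG, BDJ, BFG, DEG, DFJ, EGJ, FGJ

giving chain groups C_0 ≅ Z^7, C_1 ≅ Z^18, C_2 ≅ Z^12.

Boundary ∂_1: C_1 → C_0 maps an edge to its endpoints' difference, ∂[p,q] = q − p. For instance
  ∂FJ = J − F.
The resulting 7×18 matrix has rank 6, and its Smith normal form has invariant factors (1,1,1,1,1,1).

∂_2: C_2 → C_1 sends each 2-simplex [p,q,r] to [q,r] − [p,r] + [p,q]. For instance
  ∂DEG = EG − DG + DE,
  ∂FGJ = GJ − FJ + FG.
The 18×12 boundary matrix has rank 12 and Smith normal form diag(1,1,1,1,1,1,1,1,1,1,1,2).

Now H_k = ker ∂_k / im ∂_{k+1}, so:

  H_0: rank C_0 − rank ∂_1 = 7 − 6 = 1, and the invariant factors of ∂_1 are all 1, so H_0 = Z.
  H_1: rank ker ∂_1 − rank ∂_2 = (18 − 6) − 12 = 0, and ∂_2 has invariant factor 2 > 1, so H_1 = Z/2Z.
  H_2: rank ker ∂_2 − rank ∂_3 = (12 − 12) − 0 = 0, and there is no ∂_3, so H_2 = 0.

H_0 ≅ Z,  H_1 ≅ Z/2Z,  H_2 = 0.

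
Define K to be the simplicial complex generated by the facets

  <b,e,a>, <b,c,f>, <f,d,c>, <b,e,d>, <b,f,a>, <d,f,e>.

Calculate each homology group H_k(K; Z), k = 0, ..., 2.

Order the vertices as a < b < c < d < e < f. Listing each simplex with vertices in this order, K has dimension 2 with simplices:

  0-simplices (6): a, b, c, d, e, f
  1-simplices (12): ab, ae, af, bc, bd, be, bf, cd, cf, de, df, ef
  2-simplices (6): abe, abf, bcf, bde, cdf, def

Hence C_0 ≅ Z^6, C_1 ≅ Z^12, C_2 ≅ Z^6.

The boundary map ∂_1: C_1 → C_0 sends each edge [p,q] (with p < q) to q − p. For instance
  ∂ef = f − e.
The resulting 6×12 matrix has rank 5, and its Smith normal form has invariant factors (1,1,1,1,1).

The boundary map ∂_2: C_2 → C_1 acts by ∂[p,q,r] = [q,r] − [p,r] + [p,q]. For instance
  ∂def = ef − df + de,
  ∂bde = de − be + bd.
This gives a 12×6 integer matrix of rank 6; reducing to Smith normal form yields diagonal entries (1,1,1,1,1,1).

From H_k ≅ ker(∂_k) / im(∂_{k+1}) we obtain:

  H_0: rank C_0 − rank ∂_1 = 6 − 5 = 1, and the invariant factors of ∂_1 are all 1, so H_0 = Z.
  H_1: rank ker ∂_1 − rank ∂_2 = (12 − 5) − 6 = 1, and the invariant factors of ∂_2 are all 1, so H_1 = Z.
  H_2: rank ker ∂_2 − rank ∂_3 = (6 − 6) − 0 = 0, and there is no ∂_3, so H_2 = 0.

H_0 = Z,  H_1 = Z,  H_2 = 0.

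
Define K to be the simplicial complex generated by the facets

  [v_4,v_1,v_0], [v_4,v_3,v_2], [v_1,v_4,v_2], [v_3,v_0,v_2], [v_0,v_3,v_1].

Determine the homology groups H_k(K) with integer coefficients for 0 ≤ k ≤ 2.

H_0 ≅ Z,  H_1 ≅ Z,  H_2 = 0.

Fix the vertex order v_0 < v_1 < v_2 < v_3 < v_4 and write every simplex with vertices in increasing order. Then dim K = 2 and the simplices of K are:

  0-simplices (5): [v_0], [v_1], [v_2], [v_3], [v_4]
  1-simplices (10): [v_0,v_1], [v_0,v_2], [v_0,v_3], [v_0,v_4], [v_1,v_2], [v_1,v_3], [v_1,v_4], [v_2,v_3], [v_2,v_4], [v_3,v_4]
  2-simplices (5): [v_0,v_1,v_3], [v_0,v_1,v_4], [v_0,v_2,v_3], [v_1,v_2,v_4], [v_2,v_3,v_4]

giving chain groups C_0 ≅ Z^5, C_1 ≅ Z^10, C_2 ≅ Z^5.

The boundary map ∂_1: C_1 → C_0 maps an edge to its endpoints' difference, ∂[p,q] = q − p. For instance
  ∂[v_0,v_4] = [v_4] − [v_0].
As a 5×10 matrix over Z this has rank 4, with invariant factors (1,1,1,1).

The boundary map ∂_2: C_2 → C_1 sends each 2-simplex [p,q,r] to [q,r] − [p,r] + [p,q]. For instance
  ∂[v_0,v_2,v_3] = [v_2,v_3] − [v_0,v_3] + [v_0,v_2],
  ∂[v_0,v_1,v_4] = [v_1,v_4] − [v_0,v_4] + [v_0,v_1].
As a 10×5 matrix over Z this has rank 5, with invariant factors (1,1,1,1,1).

From H_k ≅ ker(∂_k) / im(∂_{k+1}) we obtain:

  H_0: rank C_0 − rank ∂_1 = 5 − 4 = 1, and the invariant factors of ∂_1 are all 1, so H_0 = Z.
  H_1: rank ker ∂_1 − rank ∂_2 = (10 − 4) − 5 = 1, and the invariant factors of ∂_2 are all 1, so H_1 = Z.
  H_2: rank ker ∂_2 − rank ∂_3 = (5 − 5) − 0 = 0, and there is no ∂_3, so H_2 = 0.

As a check, the Euler characteristic is 5 − 10 + 5 = 0, which agrees with 1 − 1 + 0 = 0.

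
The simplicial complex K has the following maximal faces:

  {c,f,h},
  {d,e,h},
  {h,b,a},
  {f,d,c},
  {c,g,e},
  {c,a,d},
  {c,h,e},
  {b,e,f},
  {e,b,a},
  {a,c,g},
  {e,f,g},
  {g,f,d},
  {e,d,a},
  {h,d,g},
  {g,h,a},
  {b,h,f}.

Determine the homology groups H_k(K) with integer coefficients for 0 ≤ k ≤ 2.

Order the vertices as a < b < c < d < e < f < g < h. Listing each simplex with vertices in this order, K has dimension 2 with simplices:

  0-simplices (8): a, b, c, d, e, f, g, h
  1-simplices (24): ab, ac, ad, ae, ag, ah, be, bf, bh, cd, ce, cf, cg, ch, de, df, dg, dh, ef, eg, eh, fg, fh, gh
  2-simplices (16): abe, abh, acd, acg, ade, agh, bef, bfh, cdf, ceg, ceh, cfh, deh, dfg, dgh, efg

Hence C_0 ≅ Z^8, C_1 ≅ Z^24, C_2 ≅ Z^16.

Boundary ∂_1: C_1 → C_0 maps an edge to its endpoints' difference, ∂[p,q] = q − p. For instance
  ∂ef = f − e.
The resulting 8×24 matrix has rank 7, and its Smith normal form has invariant factors (1,1,1,1,1,1,1).

The boundary map ∂_2: C_2 → C_1 maps a triangle to the signed sum of its edges. For instance
  ∂dfg = fg − dg + df,
  ∂agh = gh − ah + ag.
The 24×16 boundary matrix has rank 15 and Smith normal form diag(1,1,1,1,1,1,1,1,1,1,1,1,1,1,1).

From H_k ≅ ker(∂_k) / im(∂_{k+1}) we obtain:

  H_0: rank C_0 − rank ∂_1 = 8 − 7 = 1, and the invariant factors of ∂_1 are all 1, so H_0 ≅ Z.
  H_1: rank ker ∂_1 − rank ∂_2 = (24 − 7) − 15 = 2, and the invariant factors of ∂_2 are all 1, so H_1 ≅ Z^2.
  H_2: rank ker ∂_2 − rank ∂_3 = (16 − 15) − 0 = 1, and there is no ∂_3, so H_2 ≅ Z.

As a check, the Euler characteristic is 8 − 24 + 16 = 0, which agrees with 1 − 2 + 1 = 0.

H_0 ≅ Z,  H_1 ≅ Z^2,  H_2 ≅ Z.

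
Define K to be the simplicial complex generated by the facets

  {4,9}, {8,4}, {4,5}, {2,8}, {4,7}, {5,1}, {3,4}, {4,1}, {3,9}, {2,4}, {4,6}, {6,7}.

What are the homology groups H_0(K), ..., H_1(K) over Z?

Order the vertices as 1 < 2 < 3 < 4 < 5 < 6 < 7 < 8 < 9. Listing each simplex with vertices in this order, K has dimension 1 with simplices:

  0-simplices (9): [1], [2], [3], [4], [5], [6], [7], [8], [9]
  1-simplices (12): [1,4], [1,5], [2,4], [2,8], [3,4], [3,9], [4,5], [4,6], [4,7], [4,8], [4,9], [6,7]

giving chain groups C_0 ≅ Z^9, C_1 ≅ Z^12.

∂_1: C_1 → C_0 is given by ∂[p,q] = [q] − [p].
The 9×12 boundary matrix has rank 8 and Smith normal form diag(1,1,1,1,1,1,1,1).

From H_k ≅ ker(∂_k) / im(∂_{k+1}) we obtain:

  H_0: rank C_0 − rank ∂_1 = 9 − 8 = 1, and the invariant factors of ∂_1 are all 1, so H_0 = Z.
  H_1: rank ker ∂_1 − rank ∂_2 = (12 − 8) − 0 = 4, and there is no ∂_2, so H_1 = Z^4.

H_0 = Z,  H_1 = Z^4.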